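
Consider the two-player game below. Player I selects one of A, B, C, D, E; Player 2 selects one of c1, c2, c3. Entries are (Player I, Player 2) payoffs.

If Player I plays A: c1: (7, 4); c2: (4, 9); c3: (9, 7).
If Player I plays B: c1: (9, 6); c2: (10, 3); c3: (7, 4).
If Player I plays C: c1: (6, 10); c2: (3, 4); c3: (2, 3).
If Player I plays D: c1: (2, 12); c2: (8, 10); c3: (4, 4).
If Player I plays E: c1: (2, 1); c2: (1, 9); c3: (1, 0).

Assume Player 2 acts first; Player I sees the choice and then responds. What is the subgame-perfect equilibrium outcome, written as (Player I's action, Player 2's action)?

(A, c3)

Backward induction with Player 2 moving first.
- c1: Player I compares 7, 9, 6, 2, 2 and picks B; Player 2 would get 6.
- c2: Player I compares 4, 10, 3, 8, 1 and picks B; Player 2 would get 3.
- c3: Player I compares 9, 7, 2, 4, 1 and picks A; Player 2 would get 7.
Maximizing over 6, 3, 7, Player 2 chooses c3. Subgame-perfect outcome: (A, c3) with payoffs (9, 7).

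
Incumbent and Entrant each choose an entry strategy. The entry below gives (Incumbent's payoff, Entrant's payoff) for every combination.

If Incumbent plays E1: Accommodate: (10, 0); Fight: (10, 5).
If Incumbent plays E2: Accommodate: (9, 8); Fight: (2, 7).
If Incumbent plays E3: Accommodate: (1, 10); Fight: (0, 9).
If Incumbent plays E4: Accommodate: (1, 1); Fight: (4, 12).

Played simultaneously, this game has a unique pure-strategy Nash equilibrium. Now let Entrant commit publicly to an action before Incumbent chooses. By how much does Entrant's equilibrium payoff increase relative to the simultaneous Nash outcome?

Solve by backward induction (Entrant leads).
- Accommodate → Incumbent plays E1 (best of 10, 9, 1, 1); Entrant gets 0.
- Fight → Incumbent plays E1 (best of 10, 2, 0, 4); Entrant gets 5.
Entrant's induced payoffs are 0, 5, so Entrant commits to Fight. Subgame-perfect outcome: (E1, Fight) with payoffs (10, 5).
For the simultaneous game, intersect best replies.
Incumbent's best replies: Accommodate→E1; Fight→E1.
Entrant's best replies: E1→Fight; E2→Accommodate; E3→Accommodate; E4→Fight.
Only (E1, Fight) has each player best-responding; Nash payoffs (10, 5).
Entrant's commitment gain: 5 − 5 = 0.

0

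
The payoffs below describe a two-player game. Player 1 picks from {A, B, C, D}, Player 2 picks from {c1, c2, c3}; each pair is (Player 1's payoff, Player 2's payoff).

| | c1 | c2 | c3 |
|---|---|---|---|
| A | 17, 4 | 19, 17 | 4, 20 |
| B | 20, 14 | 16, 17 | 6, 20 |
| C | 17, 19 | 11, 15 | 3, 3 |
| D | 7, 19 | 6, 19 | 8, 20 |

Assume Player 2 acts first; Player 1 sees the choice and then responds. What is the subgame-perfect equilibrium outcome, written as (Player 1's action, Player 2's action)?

Solve by backward induction (Player 2 leads).
- c1: BR = B, leader payoff 14.
- c2: BR = A, leader payoff 17.
- c3: BR = D, leader payoff 20.
Among 14, 17, 20, the best is 20 at c3. Subgame-perfect outcome: (D, c3) with payoffs (8, 20).

(D, c3)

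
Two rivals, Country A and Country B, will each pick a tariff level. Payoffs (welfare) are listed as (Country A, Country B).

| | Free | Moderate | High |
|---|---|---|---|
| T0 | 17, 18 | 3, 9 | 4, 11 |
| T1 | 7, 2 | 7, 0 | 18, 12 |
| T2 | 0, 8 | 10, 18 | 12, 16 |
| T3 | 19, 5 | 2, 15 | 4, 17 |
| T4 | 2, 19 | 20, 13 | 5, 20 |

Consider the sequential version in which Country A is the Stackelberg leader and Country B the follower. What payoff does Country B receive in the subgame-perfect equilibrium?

12

Backward induction with Country A moving first.
- T0: Country B compares 18, 9, 11 and picks Free; Country A would get 17.
- T1: Country B compares 2, 0, 12 and picks High; Country A would get 18.
- T2: Country B compares 8, 18, 16 and picks Moderate; Country A would get 10.
- T3: Country B compares 5, 15, 17 and picks High; Country A would get 4.
- T4: Country B compares 19, 13, 20 and picks High; Country A would get 5.
Among 17, 18, 10, 4, 5, the best is 18 at T1. Subgame-perfect outcome: (T1, High) with payoffs (18, 12).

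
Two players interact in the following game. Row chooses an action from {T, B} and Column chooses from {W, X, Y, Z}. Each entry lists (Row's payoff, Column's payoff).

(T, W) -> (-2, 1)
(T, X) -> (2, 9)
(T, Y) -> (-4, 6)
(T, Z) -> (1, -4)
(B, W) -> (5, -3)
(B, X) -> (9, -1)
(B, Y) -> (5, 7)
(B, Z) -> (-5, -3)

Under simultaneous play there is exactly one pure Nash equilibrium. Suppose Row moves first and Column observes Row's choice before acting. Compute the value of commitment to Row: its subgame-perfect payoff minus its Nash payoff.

Column best-responds to each possible Row move:
- T: Column compares 1, 9, 6, -4 and picks X; Row would get 2.
- B: Column compares -3, -1, 7, -3 and picks Y; Row would get 5.
Maximizing over 2, 5, Row chooses B. Subgame-perfect outcome: (B, Y) with payoffs (5, 7).
Now find the simultaneous Nash equilibrium.
Row's best replies: W→B; X→B; Y→B; Z→T.
Column's best replies: T→X; B→Y.
The unique mutual best reply is (B, Y), giving (5, 7).
Row's commitment gain: 5 − 5 = 0.

0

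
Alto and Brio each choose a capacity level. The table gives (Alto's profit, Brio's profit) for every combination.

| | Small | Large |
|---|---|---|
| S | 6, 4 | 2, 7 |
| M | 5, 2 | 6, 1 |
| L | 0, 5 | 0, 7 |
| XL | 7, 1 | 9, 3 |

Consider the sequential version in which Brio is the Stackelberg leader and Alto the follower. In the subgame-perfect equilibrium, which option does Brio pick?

Large

Solve by backward induction (Brio leads).
- Small: Alto compares 6, 5, 0, 7 and picks XL; Brio would get 1.
- Large: Alto compares 2, 6, 0, 9 and picks XL; Brio would get 3.
Brio's induced payoffs are 1, 3, so Brio commits to Large. Subgame-perfect outcome: (XL, Large) with payoffs (9, 3).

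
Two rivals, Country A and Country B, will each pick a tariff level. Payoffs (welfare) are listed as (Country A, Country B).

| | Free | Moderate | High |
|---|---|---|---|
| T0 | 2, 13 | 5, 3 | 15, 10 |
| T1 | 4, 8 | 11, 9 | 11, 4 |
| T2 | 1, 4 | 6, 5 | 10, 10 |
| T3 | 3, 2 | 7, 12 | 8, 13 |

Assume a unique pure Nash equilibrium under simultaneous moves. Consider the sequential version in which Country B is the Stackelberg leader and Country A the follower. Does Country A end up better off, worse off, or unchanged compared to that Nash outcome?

better off

Solve by backward induction (Country B leads).
- Free: BR = T1, leader payoff 8.
- Moderate: BR = T1, leader payoff 9.
- High: BR = T0, leader payoff 10.
Country B's induced payoffs are 8, 9, 10, so Country B commits to High. Subgame-perfect outcome: (T0, High) with payoffs (15, 10).
Under simultaneous play:
Country A's best replies: Free→T1; Moderate→T1; High→T0.
Country B's best replies: T0→Free; T1→Moderate; T2→High; T3→High.
Only (T1, Moderate) has each player best-responding; Nash payoffs (11, 9).
Country A earns 15 sequentially versus 11 at the Nash outcome: better off.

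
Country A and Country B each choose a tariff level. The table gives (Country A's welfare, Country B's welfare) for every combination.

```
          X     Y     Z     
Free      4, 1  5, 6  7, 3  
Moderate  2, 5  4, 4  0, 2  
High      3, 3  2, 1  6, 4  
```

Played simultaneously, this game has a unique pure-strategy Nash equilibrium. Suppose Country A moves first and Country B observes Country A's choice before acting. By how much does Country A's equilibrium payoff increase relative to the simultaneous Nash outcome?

Country B best-responds to each possible Country A move:
- Free → Country B plays Y (best of 1, 6, 3); Country A gets 5.
- Moderate → Country B plays X (best of 5, 4, 2); Country A gets 2.
- High → Country B plays Z (best of 3, 1, 4); Country A gets 6.
Maximizing over 5, 2, 6, Country A chooses High. Subgame-perfect outcome: (High, Z) with payoffs (6, 4).
For the simultaneous game, intersect best replies.
Country A's best replies: X→Free; Y→Free; Z→Free.
Country B's best replies: Free→Y; Moderate→X; High→Z.
Only (Free, Y) has each player best-responding; Nash payoffs (5, 6).
Country A's commitment gain: 6 − 5 = 1.

1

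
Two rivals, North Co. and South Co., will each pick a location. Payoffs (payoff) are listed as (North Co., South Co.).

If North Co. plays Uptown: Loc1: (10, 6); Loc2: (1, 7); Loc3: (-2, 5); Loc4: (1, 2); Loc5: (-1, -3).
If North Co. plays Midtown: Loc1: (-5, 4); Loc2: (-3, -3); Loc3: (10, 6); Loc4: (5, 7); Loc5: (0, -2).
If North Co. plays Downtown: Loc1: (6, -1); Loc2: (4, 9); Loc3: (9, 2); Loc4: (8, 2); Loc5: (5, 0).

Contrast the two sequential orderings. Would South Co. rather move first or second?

first

If North Co. leads: South Co.'s best replies are Uptown→Loc2, Midtown→Loc4, Downtown→Loc2; North Co.'s induced payoffs 1, 5, 4; outcome (Midtown, Loc4), payoffs (5, 7).
If South Co. leads: North Co.'s best replies are Loc1→Uptown, Loc2→Downtown, Loc3→Midtown, Loc4→Downtown, Loc5→Downtown; South Co.'s induced payoffs 6, 9, 6, 2, 0; outcome (Downtown, Loc2), payoffs (4, 9).
South Co. gets 9 moving first and 7 moving second, so South Co. prefers to move first.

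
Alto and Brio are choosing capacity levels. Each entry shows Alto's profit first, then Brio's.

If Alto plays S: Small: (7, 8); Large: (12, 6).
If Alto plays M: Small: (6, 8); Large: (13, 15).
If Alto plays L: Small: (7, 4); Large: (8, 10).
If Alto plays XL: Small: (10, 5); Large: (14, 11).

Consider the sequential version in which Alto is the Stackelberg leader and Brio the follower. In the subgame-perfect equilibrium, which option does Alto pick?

XL

Work backward from Brio's decision.
- S → Brio plays Small (best of 8, 6); Alto gets 7.
- M → Brio plays Large (best of 8, 15); Alto gets 13.
- L → Brio plays Large (best of 4, 10); Alto gets 8.
- XL → Brio plays Large (best of 5, 11); Alto gets 14.
Maximizing over 7, 13, 8, 14, Alto chooses XL. Subgame-perfect outcome: (XL, Large) with payoffs (14, 11).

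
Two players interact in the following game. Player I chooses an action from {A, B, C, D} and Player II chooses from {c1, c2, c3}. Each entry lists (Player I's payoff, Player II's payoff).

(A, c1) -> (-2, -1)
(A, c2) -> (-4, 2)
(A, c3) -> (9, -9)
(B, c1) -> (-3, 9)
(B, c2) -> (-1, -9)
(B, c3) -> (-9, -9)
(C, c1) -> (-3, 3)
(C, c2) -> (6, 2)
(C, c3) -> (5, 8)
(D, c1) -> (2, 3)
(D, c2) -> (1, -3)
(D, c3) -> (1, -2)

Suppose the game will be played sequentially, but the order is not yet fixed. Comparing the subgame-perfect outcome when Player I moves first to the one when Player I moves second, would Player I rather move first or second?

first

If Player I leads: Player II's best replies are A→c2, B→c1, C→c3, D→c1; Player I's induced payoffs -4, -3, 5, 2; outcome (C, c3), payoffs (5, 8).
If Player II leads: Player I's best replies are c1→D, c2→C, c3→A; Player II's induced payoffs 3, 2, -9; outcome (D, c1), payoffs (2, 3).
Player I gets 5 moving first and 2 moving second, so Player I prefers to move first.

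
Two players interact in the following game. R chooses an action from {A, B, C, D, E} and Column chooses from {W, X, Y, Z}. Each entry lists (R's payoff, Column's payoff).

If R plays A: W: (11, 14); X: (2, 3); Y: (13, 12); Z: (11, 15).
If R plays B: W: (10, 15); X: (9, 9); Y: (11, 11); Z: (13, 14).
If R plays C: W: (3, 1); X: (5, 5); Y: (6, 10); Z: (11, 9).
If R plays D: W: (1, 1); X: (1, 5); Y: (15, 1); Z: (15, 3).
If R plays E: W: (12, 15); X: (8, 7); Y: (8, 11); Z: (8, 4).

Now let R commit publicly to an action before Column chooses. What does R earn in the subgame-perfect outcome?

Solve by backward induction (R leads).
- A: Column compares 14, 3, 12, 15 and picks Z; R would get 11.
- B: Column compares 15, 9, 11, 14 and picks W; R would get 10.
- C: Column compares 1, 5, 10, 9 and picks Y; R would get 6.
- D: Column compares 1, 5, 1, 3 and picks X; R would get 1.
- E: Column compares 15, 7, 11, 4 and picks W; R would get 12.
Maximizing over 11, 10, 6, 1, 12, R chooses E. Subgame-perfect outcome: (E, W) with payoffs (12, 15).

12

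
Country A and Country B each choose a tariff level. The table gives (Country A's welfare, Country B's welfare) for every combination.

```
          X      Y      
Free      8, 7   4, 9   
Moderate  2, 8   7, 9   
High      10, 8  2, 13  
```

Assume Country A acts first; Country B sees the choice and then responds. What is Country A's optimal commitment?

Work backward from Country B's decision.
- Free: Country B compares 7, 9 and picks Y; Country A would get 4.
- Moderate: Country B compares 8, 9 and picks Y; Country A would get 7.
- High: Country B compares 8, 13 and picks Y; Country A would get 2.
Maximizing over 4, 7, 2, Country A chooses Moderate. Subgame-perfect outcome: (Moderate, Y) with payoffs (7, 9).

Moderate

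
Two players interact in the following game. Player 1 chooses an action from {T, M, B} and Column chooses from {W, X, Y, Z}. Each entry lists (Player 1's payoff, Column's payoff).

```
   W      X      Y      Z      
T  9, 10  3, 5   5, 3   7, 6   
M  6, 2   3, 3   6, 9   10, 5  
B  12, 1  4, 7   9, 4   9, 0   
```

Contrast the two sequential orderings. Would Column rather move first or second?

second

If Player 1 leads: Column's best replies are T→W, M→Y, B→X; Player 1's induced payoffs 9, 6, 4; outcome (T, W), payoffs (9, 10).
If Column leads: Player 1's best replies are W→B, X→B, Y→B, Z→M; Column's induced payoffs 1, 7, 4, 5; outcome (B, X), payoffs (4, 7).
Column gets 7 moving first and 10 moving second, so Column prefers to move second.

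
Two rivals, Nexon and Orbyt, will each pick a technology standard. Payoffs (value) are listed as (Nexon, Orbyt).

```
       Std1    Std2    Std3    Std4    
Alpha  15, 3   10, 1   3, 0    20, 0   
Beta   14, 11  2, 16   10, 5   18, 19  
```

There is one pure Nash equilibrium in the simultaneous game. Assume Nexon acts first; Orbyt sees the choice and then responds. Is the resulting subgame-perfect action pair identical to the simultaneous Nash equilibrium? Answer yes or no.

Solve by backward induction (Nexon leads).
- Alpha: Orbyt compares 3, 1, 0, 0 and picks Std1; Nexon would get 15.
- Beta: Orbyt compares 11, 16, 5, 19 and picks Std4; Nexon would get 18.
Maximizing over 15, 18, Nexon chooses Beta. Subgame-perfect outcome: (Beta, Std4) with payoffs (18, 19).
For the simultaneous game, intersect best replies.
Nexon's best replies: Std1→Alpha; Std2→Alpha; Std3→Beta; Std4→Alpha.
Orbyt's best replies: Alpha→Std1; Beta→Std4.
The unique mutual best reply is (Alpha, Std1), giving (15, 3).
Sequential outcome (Beta, Std4) differs from the Nash profile (Alpha, Std1).

no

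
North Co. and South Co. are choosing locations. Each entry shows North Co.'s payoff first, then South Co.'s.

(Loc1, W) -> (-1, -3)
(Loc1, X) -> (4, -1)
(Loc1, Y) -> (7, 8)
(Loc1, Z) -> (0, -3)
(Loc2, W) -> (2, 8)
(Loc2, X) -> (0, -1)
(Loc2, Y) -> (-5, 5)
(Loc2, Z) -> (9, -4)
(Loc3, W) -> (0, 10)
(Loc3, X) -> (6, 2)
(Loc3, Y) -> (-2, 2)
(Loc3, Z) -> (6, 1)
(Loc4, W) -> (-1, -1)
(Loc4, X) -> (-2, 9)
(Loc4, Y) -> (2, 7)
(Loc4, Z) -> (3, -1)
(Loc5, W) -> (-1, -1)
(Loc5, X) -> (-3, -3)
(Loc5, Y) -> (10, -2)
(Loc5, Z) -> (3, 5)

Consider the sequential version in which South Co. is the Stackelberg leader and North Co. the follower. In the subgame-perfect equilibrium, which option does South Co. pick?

W

Work backward from North Co.'s decision.
- W → North Co. plays Loc2 (best of -1, 2, 0, -1, -1); South Co. gets 8.
- X → North Co. plays Loc3 (best of 4, 0, 6, -2, -3); South Co. gets 2.
- Y → North Co. plays Loc5 (best of 7, -5, -2, 2, 10); South Co. gets -2.
- Z → North Co. plays Loc2 (best of 0, 9, 6, 3, 3); South Co. gets -4.
Among 8, 2, -2, -4, the best is 8 at W. Subgame-perfect outcome: (Loc2, W) with payoffs (2, 8).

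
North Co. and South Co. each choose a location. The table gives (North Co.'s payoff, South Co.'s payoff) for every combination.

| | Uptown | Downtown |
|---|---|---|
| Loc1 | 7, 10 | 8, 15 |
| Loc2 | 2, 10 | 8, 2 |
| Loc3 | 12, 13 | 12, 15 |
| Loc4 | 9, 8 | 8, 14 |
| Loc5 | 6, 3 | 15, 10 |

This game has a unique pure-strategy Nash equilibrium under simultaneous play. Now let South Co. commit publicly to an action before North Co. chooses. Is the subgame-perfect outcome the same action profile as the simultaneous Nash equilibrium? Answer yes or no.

no

Backward induction with South Co. moving first.
- Uptown → North Co. plays Loc3 (best of 7, 2, 12, 9, 6); South Co. gets 13.
- Downtown → North Co. plays Loc5 (best of 8, 8, 12, 8, 15); South Co. gets 10.
South Co.'s induced payoffs are 13, 10, so South Co. commits to Uptown. Subgame-perfect outcome: (Loc3, Uptown) with payoffs (12, 13).
Now find the simultaneous Nash equilibrium.
North Co.'s best replies: Uptown→Loc3; Downtown→Loc5.
South Co.'s best replies: Loc1→Downtown; Loc2→Uptown; Loc3→Downtown; Loc4→Downtown; Loc5→Downtown.
Only (Loc5, Downtown) has each player best-responding; Nash payoffs (15, 10).
Sequential outcome (Loc3, Uptown) differs from the Nash profile (Loc5, Downtown).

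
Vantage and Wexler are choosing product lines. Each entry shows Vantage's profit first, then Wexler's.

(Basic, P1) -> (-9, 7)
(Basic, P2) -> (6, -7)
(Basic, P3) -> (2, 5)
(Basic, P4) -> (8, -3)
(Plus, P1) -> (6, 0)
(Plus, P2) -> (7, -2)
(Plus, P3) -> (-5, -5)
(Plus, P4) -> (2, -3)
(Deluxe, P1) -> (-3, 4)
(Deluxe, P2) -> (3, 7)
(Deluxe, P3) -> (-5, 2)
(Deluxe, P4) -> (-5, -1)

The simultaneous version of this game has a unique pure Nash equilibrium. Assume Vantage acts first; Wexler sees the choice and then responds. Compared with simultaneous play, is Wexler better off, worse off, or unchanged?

unchanged

Solve by backward induction (Vantage leads).
- Basic → Wexler plays P1 (best of 7, -7, 5, -3); Vantage gets -9.
- Plus → Wexler plays P1 (best of 0, -2, -5, -3); Vantage gets 6.
- Deluxe → Wexler plays P2 (best of 4, 7, 2, -1); Vantage gets 3.
Vantage's induced payoffs are -9, 6, 3, so Vantage commits to Plus. Subgame-perfect outcome: (Plus, P1) with payoffs (6, 0).
Now find the simultaneous Nash equilibrium.
Vantage's best replies: P1→Plus; P2→Plus; P3→Basic; P4→Basic.
Wexler's best replies: Basic→P1; Plus→P1; Deluxe→P2.
Only (Plus, P1) has each player best-responding; Nash payoffs (6, 0).
Wexler earns 0 sequentially versus 0 at the Nash outcome: unchanged.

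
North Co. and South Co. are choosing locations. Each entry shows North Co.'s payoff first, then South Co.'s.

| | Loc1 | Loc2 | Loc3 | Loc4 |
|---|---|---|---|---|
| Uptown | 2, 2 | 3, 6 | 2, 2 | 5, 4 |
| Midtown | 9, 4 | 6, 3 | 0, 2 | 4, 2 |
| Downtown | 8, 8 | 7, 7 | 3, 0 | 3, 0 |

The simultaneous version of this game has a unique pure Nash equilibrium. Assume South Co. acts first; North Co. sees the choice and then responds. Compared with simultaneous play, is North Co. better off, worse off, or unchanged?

worse off

North Co. best-responds to each possible South Co. move:
- Loc1 → North Co. plays Midtown (best of 2, 9, 8); South Co. gets 4.
- Loc2 → North Co. plays Downtown (best of 3, 6, 7); South Co. gets 7.
- Loc3 → North Co. plays Downtown (best of 2, 0, 3); South Co. gets 0.
- Loc4 → North Co. plays Uptown (best of 5, 4, 3); South Co. gets 4.
Among 4, 7, 0, 4, the best is 7 at Loc2. Subgame-perfect outcome: (Downtown, Loc2) with payoffs (7, 7).
Under simultaneous play:
North Co.'s best replies: Loc1→Midtown; Loc2→Downtown; Loc3→Downtown; Loc4→Uptown.
South Co.'s best replies: Uptown→Loc2; Midtown→Loc1; Downtown→Loc1.
The unique mutual best reply is (Midtown, Loc1), giving (9, 4).
North Co. earns 7 sequentially versus 9 at the Nash outcome: worse off.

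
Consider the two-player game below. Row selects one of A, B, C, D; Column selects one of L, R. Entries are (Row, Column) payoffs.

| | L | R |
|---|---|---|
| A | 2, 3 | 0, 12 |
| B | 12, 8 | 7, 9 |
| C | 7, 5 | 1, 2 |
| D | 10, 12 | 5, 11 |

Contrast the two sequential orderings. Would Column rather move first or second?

second

If Row leads: Column's best replies are A→R, B→R, C→L, D→L; Row's induced payoffs 0, 7, 7, 10; outcome (D, L), payoffs (10, 12).
If Column leads: Row's best replies are L→B, R→B; Column's induced payoffs 8, 9; outcome (B, R), payoffs (7, 9).
Column gets 9 moving first and 12 moving second, so Column prefers to move second.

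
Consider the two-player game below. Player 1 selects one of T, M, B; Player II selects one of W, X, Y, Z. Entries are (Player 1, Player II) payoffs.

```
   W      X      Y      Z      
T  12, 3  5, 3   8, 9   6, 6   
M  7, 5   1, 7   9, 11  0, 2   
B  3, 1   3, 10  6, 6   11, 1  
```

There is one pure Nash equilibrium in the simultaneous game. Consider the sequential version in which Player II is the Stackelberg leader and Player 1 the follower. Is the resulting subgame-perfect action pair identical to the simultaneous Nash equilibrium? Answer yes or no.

Solve by backward induction (Player II leads).
- W: BR = T, leader payoff 3.
- X: BR = T, leader payoff 3.
- Y: BR = M, leader payoff 11.
- Z: BR = B, leader payoff 1.
Player II's induced payoffs are 3, 3, 11, 1, so Player II commits to Y. Subgame-perfect outcome: (M, Y) with payoffs (9, 11).
For the simultaneous game, intersect best replies.
Player 1's best replies: W→T; X→T; Y→M; Z→B.
Player II's best replies: T→Y; M→Y; B→X.
Only (M, Y) has each player best-responding; Nash payoffs (9, 11).
Sequential outcome (M, Y) coincides with the Nash profile (M, Y).

yes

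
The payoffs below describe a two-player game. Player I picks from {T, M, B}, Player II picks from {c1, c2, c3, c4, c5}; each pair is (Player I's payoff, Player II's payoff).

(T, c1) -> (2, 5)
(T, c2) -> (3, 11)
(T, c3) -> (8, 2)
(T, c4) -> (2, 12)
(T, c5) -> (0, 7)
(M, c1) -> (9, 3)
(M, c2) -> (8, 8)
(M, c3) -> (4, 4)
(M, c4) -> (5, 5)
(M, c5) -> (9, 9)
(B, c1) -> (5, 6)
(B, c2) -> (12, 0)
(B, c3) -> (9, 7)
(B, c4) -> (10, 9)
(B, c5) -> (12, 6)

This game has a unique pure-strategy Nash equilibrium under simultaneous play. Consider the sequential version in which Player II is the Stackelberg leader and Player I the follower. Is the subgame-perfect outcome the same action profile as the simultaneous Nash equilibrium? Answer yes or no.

Work backward from Player I's decision.
- c1 → Player I plays M (best of 2, 9, 5); Player II gets 3.
- c2 → Player I plays B (best of 3, 8, 12); Player II gets 0.
- c3 → Player I plays B (best of 8, 4, 9); Player II gets 7.
- c4 → Player I plays B (best of 2, 5, 10); Player II gets 9.
- c5 → Player I plays B (best of 0, 9, 12); Player II gets 6.
Maximizing over 3, 0, 7, 9, 6, Player II chooses c4. Subgame-perfect outcome: (B, c4) with payoffs (10, 9).
Under simultaneous play:
Player I's best replies: c1→M; c2→B; c3→B; c4→B; c5→B.
Player II's best replies: T→c4; M→c5; B→c4.
The unique mutual best reply is (B, c4), giving (10, 9).
Sequential outcome (B, c4) coincides with the Nash profile (B, c4).

yes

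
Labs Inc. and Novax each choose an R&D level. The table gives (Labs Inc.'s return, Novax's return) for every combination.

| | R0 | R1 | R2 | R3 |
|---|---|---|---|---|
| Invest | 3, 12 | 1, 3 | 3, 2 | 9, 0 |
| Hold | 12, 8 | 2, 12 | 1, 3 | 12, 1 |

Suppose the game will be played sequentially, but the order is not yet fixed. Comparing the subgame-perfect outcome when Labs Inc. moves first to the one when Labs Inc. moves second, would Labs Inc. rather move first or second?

first

If Labs Inc. leads: Novax's best replies are Invest→R0, Hold→R1; Labs Inc.'s induced payoffs 3, 2; outcome (Invest, R0), payoffs (3, 12).
If Novax leads: Labs Inc.'s best replies are R0→Hold, R1→Hold, R2→Invest, R3→Hold; Novax's induced payoffs 8, 12, 2, 1; outcome (Hold, R1), payoffs (2, 12).
Labs Inc. gets 3 moving first and 2 moving second, so Labs Inc. prefers to move first.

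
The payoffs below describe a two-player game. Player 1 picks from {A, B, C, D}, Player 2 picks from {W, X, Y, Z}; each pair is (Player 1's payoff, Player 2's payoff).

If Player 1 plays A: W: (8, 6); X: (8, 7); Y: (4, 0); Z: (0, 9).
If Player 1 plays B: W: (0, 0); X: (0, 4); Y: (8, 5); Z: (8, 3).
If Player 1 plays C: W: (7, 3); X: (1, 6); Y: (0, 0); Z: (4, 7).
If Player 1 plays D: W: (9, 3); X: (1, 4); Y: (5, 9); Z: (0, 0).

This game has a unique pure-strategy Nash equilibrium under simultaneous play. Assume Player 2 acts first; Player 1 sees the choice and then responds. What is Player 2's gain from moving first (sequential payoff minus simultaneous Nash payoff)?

2

Backward induction with Player 2 moving first.
- W: BR = D, leader payoff 3.
- X: BR = A, leader payoff 7.
- Y: BR = B, leader payoff 5.
- Z: BR = B, leader payoff 3.
Player 2's induced payoffs are 3, 7, 5, 3, so Player 2 commits to X. Subgame-perfect outcome: (A, X) with payoffs (8, 7).
Under simultaneous play:
Player 1's best replies: W→D; X→A; Y→B; Z→B.
Player 2's best replies: A→Z; B→Y; C→Z; D→Y.
The unique mutual best reply is (B, Y), giving (8, 5).
Player 2's commitment gain: 7 − 5 = 2.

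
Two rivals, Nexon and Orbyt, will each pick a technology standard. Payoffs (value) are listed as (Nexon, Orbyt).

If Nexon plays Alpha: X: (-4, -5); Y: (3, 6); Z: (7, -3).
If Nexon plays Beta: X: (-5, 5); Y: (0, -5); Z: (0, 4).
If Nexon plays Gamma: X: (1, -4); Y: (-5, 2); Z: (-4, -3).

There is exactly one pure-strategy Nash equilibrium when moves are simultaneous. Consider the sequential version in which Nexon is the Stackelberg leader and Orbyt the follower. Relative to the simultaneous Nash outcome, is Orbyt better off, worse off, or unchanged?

unchanged

Orbyt best-responds to each possible Nexon move:
- Alpha: Orbyt compares -5, 6, -3 and picks Y; Nexon would get 3.
- Beta: Orbyt compares 5, -5, 4 and picks X; Nexon would get -5.
- Gamma: Orbyt compares -4, 2, -3 and picks Y; Nexon would get -5.
Among 3, -5, -5, the best is 3 at Alpha. Subgame-perfect outcome: (Alpha, Y) with payoffs (3, 6).
Under simultaneous play:
Nexon's best replies: X→Gamma; Y→Alpha; Z→Alpha.
Orbyt's best replies: Alpha→Y; Beta→X; Gamma→Y.
The unique mutual best reply is (Alpha, Y), giving (3, 6).
Orbyt earns 6 sequentially versus 6 at the Nash outcome: unchanged.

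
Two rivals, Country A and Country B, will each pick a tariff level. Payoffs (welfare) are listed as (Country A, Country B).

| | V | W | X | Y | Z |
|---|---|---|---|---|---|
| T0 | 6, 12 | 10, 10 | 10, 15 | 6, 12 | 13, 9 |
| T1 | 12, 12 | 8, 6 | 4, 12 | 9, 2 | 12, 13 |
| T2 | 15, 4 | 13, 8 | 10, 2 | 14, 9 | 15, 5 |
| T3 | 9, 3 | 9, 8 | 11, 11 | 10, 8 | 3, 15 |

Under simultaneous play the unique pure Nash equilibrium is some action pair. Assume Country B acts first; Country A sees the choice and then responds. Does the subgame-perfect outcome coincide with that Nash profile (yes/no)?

no

Country A best-responds to each possible Country B move:
- V: BR = T2, leader payoff 4.
- W: BR = T2, leader payoff 8.
- X: BR = T3, leader payoff 11.
- Y: BR = T2, leader payoff 9.
- Z: BR = T2, leader payoff 5.
Among 4, 8, 11, 9, 5, the best is 11 at X. Subgame-perfect outcome: (T3, X) with payoffs (11, 11).
Now find the simultaneous Nash equilibrium.
Country A's best replies: V→T2; W→T2; X→T3; Y→T2; Z→T2.
Country B's best replies: T0→X; T1→Z; T2→Y; T3→Z.
Only (T2, Y) has each player best-responding; Nash payoffs (14, 9).
Sequential outcome (T3, X) differs from the Nash profile (T2, Y).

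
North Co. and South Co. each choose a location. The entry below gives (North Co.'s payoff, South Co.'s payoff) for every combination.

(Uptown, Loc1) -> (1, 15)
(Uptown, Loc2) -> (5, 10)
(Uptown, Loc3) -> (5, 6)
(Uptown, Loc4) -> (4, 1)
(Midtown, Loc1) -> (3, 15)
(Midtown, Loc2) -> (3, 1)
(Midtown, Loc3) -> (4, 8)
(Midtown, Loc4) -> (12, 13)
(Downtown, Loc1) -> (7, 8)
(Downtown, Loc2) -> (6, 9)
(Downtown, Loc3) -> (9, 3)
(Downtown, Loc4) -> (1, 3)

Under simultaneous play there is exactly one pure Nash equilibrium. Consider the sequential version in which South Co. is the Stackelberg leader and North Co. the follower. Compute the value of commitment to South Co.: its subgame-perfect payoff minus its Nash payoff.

Work backward from North Co.'s decision.
- Loc1: North Co. compares 1, 3, 7 and picks Downtown; South Co. would get 8.
- Loc2: North Co. compares 5, 3, 6 and picks Downtown; South Co. would get 9.
- Loc3: North Co. compares 5, 4, 9 and picks Downtown; South Co. would get 3.
- Loc4: North Co. compares 4, 12, 1 and picks Midtown; South Co. would get 13.
South Co.'s induced payoffs are 8, 9, 3, 13, so South Co. commits to Loc4. Subgame-perfect outcome: (Midtown, Loc4) with payoffs (12, 13).
For the simultaneous game, intersect best replies.
North Co.'s best replies: Loc1→Downtown; Loc2→Downtown; Loc3→Downtown; Loc4→Midtown.
South Co.'s best replies: Uptown→Loc1; Midtown→Loc1; Downtown→Loc2.
The unique mutual best reply is (Downtown, Loc2), giving (6, 9).
South Co.'s commitment gain: 13 − 9 = 4.

4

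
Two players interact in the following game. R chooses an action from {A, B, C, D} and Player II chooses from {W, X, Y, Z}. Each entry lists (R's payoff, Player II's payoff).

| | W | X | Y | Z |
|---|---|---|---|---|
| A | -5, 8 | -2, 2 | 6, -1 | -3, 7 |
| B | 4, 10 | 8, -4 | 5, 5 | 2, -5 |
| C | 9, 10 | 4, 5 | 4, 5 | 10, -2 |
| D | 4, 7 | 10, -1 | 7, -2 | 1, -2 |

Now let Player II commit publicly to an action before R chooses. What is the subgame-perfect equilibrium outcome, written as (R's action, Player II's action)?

R best-responds to each possible Player II move:
- W → R plays C (best of -5, 4, 9, 4); Player II gets 10.
- X → R plays D (best of -2, 8, 4, 10); Player II gets -1.
- Y → R plays D (best of 6, 5, 4, 7); Player II gets -2.
- Z → R plays C (best of -3, 2, 10, 1); Player II gets -2.
Player II's induced payoffs are 10, -1, -2, -2, so Player II commits to W. Subgame-perfect outcome: (C, W) with payoffs (9, 10).

(C, W)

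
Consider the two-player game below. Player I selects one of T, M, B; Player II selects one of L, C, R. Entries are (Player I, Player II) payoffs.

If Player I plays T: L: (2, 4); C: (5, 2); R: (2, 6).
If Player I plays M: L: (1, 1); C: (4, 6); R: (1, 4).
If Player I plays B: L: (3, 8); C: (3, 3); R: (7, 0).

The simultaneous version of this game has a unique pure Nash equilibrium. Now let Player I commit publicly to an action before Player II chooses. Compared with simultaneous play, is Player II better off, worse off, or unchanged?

worse off

Work backward from Player II's decision.
- T: BR = R, leader payoff 2.
- M: BR = C, leader payoff 4.
- B: BR = L, leader payoff 3.
Player I's induced payoffs are 2, 4, 3, so Player I commits to M. Subgame-perfect outcome: (M, C) with payoffs (4, 6).
Under simultaneous play:
Player I's best replies: L→B; C→T; R→B.
Player II's best replies: T→R; M→C; B→L.
Only (B, L) has each player best-responding; Nash payoffs (3, 8).
Player II earns 6 sequentially versus 8 at the Nash outcome: worse off.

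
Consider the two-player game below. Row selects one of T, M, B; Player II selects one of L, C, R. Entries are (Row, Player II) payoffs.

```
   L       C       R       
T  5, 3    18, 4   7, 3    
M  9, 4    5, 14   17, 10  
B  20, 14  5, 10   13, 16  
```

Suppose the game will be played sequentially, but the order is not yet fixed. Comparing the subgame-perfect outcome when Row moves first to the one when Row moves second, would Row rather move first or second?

If Row leads: Player II's best replies are T→C, M→C, B→R; Row's induced payoffs 18, 5, 13; outcome (T, C), payoffs (18, 4).
If Player II leads: Row's best replies are L→B, C→T, R→M; Player II's induced payoffs 14, 4, 10; outcome (B, L), payoffs (20, 14).
Row gets 18 moving first and 20 moving second, so Row prefers to move second.

second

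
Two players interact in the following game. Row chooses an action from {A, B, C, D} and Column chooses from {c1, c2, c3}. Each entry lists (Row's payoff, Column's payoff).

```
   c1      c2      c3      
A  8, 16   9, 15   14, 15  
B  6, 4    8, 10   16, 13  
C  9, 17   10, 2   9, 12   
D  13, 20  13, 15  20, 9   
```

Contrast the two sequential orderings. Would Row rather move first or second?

If Row leads: Column's best replies are A→c1, B→c3, C→c1, D→c1; Row's induced payoffs 8, 16, 9, 13; outcome (B, c3), payoffs (16, 13).
If Column leads: Row's best replies are c1→D, c2→D, c3→D; Column's induced payoffs 20, 15, 9; outcome (D, c1), payoffs (13, 20).
Row gets 16 moving first and 13 moving second, so Row prefers to move first.

first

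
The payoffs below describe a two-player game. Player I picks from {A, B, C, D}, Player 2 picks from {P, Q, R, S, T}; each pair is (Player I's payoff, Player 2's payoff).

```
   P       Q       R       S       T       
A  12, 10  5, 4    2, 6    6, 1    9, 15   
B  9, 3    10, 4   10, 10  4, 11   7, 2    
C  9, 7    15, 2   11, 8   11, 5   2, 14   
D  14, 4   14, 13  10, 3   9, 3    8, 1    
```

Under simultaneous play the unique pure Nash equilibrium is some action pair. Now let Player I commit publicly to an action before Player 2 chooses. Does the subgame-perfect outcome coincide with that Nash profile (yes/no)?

no

Player 2 best-responds to each possible Player I move:
- A: BR = T, leader payoff 9.
- B: BR = S, leader payoff 4.
- C: BR = T, leader payoff 2.
- D: BR = Q, leader payoff 14.
Player I's induced payoffs are 9, 4, 2, 14, so Player I commits to D. Subgame-perfect outcome: (D, Q) with payoffs (14, 13).
Now find the simultaneous Nash equilibrium.
Player I's best replies: P→D; Q→C; R→C; S→C; T→A.
Player 2's best replies: A→T; B→S; C→T; D→Q.
Only (A, T) has each player best-responding; Nash payoffs (9, 15).
Sequential outcome (D, Q) differs from the Nash profile (A, T).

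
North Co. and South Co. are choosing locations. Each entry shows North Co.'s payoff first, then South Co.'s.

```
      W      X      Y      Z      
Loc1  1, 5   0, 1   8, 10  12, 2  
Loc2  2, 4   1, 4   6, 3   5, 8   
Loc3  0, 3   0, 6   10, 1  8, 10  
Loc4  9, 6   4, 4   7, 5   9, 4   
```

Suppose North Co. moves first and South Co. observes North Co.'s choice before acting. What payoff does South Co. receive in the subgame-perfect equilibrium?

6

Backward induction with North Co. moving first.
- Loc1 → South Co. plays Y (best of 5, 1, 10, 2); North Co. gets 8.
- Loc2 → South Co. plays Z (best of 4, 4, 3, 8); North Co. gets 5.
- Loc3 → South Co. plays Z (best of 3, 6, 1, 10); North Co. gets 8.
- Loc4 → South Co. plays W (best of 6, 4, 5, 4); North Co. gets 9.
Maximizing over 8, 5, 8, 9, North Co. chooses Loc4. Subgame-perfect outcome: (Loc4, W) with payoffs (9, 6).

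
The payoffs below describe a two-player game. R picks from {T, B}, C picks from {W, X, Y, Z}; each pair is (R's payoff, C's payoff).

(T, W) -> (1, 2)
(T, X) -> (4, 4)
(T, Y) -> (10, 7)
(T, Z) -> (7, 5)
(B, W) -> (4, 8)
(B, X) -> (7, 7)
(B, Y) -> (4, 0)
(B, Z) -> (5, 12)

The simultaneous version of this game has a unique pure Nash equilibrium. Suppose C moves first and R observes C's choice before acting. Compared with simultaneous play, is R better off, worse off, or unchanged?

worse off

R best-responds to each possible C move:
- W → R plays B (best of 1, 4); C gets 8.
- X → R plays B (best of 4, 7); C gets 7.
- Y → R plays T (best of 10, 4); C gets 7.
- Z → R plays T (best of 7, 5); C gets 5.
Among 8, 7, 7, 5, the best is 8 at W. Subgame-perfect outcome: (B, W) with payoffs (4, 8).
For the simultaneous game, intersect best replies.
R's best replies: W→B; X→B; Y→T; Z→T.
C's best replies: T→Y; B→Z.
Only (T, Y) has each player best-responding; Nash payoffs (10, 7).
R earns 4 sequentially versus 10 at the Nash outcome: worse off.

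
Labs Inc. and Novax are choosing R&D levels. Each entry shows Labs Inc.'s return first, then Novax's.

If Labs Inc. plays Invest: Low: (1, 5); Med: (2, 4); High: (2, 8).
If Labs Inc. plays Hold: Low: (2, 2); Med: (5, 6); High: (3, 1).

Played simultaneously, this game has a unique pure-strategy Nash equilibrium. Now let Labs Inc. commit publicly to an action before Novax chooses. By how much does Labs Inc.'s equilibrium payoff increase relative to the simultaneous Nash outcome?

Backward induction with Labs Inc. moving first.
- Invest: Novax compares 5, 4, 8 and picks High; Labs Inc. would get 2.
- Hold: Novax compares 2, 6, 1 and picks Med; Labs Inc. would get 5.
Among 2, 5, the best is 5 at Hold. Subgame-perfect outcome: (Hold, Med) with payoffs (5, 6).
Under simultaneous play:
Labs Inc.'s best replies: Low→Hold; Med→Hold; High→Hold.
Novax's best replies: Invest→High; Hold→Med.
Only (Hold, Med) has each player best-responding; Nash payoffs (5, 6).
Labs Inc.'s commitment gain: 5 − 5 = 0.

0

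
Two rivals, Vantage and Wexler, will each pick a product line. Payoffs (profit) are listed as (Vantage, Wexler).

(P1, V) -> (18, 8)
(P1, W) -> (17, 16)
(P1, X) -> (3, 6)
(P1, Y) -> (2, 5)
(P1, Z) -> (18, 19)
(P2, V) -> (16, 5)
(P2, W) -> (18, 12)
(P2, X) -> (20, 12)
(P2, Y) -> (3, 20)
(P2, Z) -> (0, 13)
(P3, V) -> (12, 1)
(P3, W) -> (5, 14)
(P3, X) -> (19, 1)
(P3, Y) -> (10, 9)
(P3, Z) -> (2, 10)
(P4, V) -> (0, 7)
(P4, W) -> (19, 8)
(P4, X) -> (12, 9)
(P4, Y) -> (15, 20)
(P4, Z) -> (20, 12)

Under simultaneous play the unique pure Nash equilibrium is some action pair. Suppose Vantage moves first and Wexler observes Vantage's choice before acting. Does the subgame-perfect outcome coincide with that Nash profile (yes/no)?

Solve by backward induction (Vantage leads).
- P1: Wexler compares 8, 16, 6, 5, 19 and picks Z; Vantage would get 18.
- P2: Wexler compares 5, 12, 12, 20, 13 and picks Y; Vantage would get 3.
- P3: Wexler compares 1, 14, 1, 9, 10 and picks W; Vantage would get 5.
- P4: Wexler compares 7, 8, 9, 20, 12 and picks Y; Vantage would get 15.
Vantage's induced payoffs are 18, 3, 5, 15, so Vantage commits to P1. Subgame-perfect outcome: (P1, Z) with payoffs (18, 19).
For the simultaneous game, intersect best replies.
Vantage's best replies: V→P1; W→P4; X→P2; Y→P4; Z→P4.
Wexler's best replies: P1→Z; P2→Y; P3→W; P4→Y.
Only (P4, Y) has each player best-responding; Nash payoffs (15, 20).
Sequential outcome (P1, Z) differs from the Nash profile (P4, Y).

no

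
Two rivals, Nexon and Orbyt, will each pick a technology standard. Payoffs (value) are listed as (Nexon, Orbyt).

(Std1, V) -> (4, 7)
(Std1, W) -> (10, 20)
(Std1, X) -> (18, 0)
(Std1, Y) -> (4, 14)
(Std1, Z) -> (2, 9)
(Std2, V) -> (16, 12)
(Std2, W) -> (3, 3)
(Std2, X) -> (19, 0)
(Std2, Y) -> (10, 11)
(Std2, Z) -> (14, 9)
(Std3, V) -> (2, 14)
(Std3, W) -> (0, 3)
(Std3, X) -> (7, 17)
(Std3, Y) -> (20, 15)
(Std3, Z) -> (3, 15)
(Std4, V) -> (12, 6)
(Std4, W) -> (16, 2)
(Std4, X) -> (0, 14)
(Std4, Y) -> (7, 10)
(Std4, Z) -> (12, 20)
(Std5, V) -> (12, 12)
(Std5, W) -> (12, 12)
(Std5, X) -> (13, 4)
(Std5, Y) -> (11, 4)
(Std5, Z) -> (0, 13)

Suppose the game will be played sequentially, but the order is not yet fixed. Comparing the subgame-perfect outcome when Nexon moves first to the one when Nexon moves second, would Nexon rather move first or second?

second

If Nexon leads: Orbyt's best replies are Std1→W, Std2→V, Std3→X, Std4→Z, Std5→Z; Nexon's induced payoffs 10, 16, 7, 12, 0; outcome (Std2, V), payoffs (16, 12).
If Orbyt leads: Nexon's best replies are V→Std2, W→Std4, X→Std2, Y→Std3, Z→Std2; Orbyt's induced payoffs 12, 2, 0, 15, 9; outcome (Std3, Y), payoffs (20, 15).
Nexon gets 16 moving first and 20 moving second, so Nexon prefers to move second.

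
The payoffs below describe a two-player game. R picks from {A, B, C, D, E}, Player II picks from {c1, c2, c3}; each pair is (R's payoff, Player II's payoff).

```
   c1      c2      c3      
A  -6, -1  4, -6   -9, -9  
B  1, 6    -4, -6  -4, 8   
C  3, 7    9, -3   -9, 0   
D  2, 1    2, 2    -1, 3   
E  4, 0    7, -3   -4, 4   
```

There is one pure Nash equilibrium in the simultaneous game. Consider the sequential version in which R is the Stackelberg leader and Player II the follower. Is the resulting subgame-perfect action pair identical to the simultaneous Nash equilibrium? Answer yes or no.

Backward induction with R moving first.
- A → Player II plays c1 (best of -1, -6, -9); R gets -6.
- B → Player II plays c3 (best of 6, -6, 8); R gets -4.
- C → Player II plays c1 (best of 7, -3, 0); R gets 3.
- D → Player II plays c3 (best of 1, 2, 3); R gets -1.
- E → Player II plays c3 (best of 0, -3, 4); R gets -4.
Among -6, -4, 3, -1, -4, the best is 3 at C. Subgame-perfect outcome: (C, c1) with payoffs (3, 7).
Under simultaneous play:
R's best replies: c1→E; c2→C; c3→D.
Player II's best replies: A→c1; B→c3; C→c1; D→c3; E→c3.
Only (D, c3) has each player best-responding; Nash payoffs (-1, 3).
Sequential outcome (C, c1) differs from the Nash profile (D, c3).

no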